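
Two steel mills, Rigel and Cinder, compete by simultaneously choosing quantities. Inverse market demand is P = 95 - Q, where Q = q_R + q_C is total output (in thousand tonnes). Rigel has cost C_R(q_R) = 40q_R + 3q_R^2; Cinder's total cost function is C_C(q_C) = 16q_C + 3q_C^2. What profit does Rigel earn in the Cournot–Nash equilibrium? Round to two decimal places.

Rigel's profit: π_R = (95 - Q)q_R - (40q_R + 3q_R²). Setting ∂π_R/∂q_R = 0: 55 - 8q_R - (q_C) = 0.
Cinder's first-order condition: 79 - 8q_C - (q_R) = 0.
Best responses: q_R = (55 - q_C)/8, q_C = (79 - q_R)/8.
Solving the pair: q_R = 361/63, q_C = 577/63.
Price P = 95 - 134/9 = 721/9.
Rigel's profit: (721/9)·(361/63) - 40·(361/63) - 3(361/63)² = 131.3389.

131.34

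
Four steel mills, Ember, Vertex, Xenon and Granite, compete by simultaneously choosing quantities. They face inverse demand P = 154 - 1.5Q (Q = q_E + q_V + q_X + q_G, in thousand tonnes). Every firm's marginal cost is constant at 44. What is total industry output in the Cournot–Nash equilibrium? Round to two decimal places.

58.67

A representative firm's profit is π_i = q_i(154 - 1.5Q) - 44q_i.
Setting ∂π_i/∂q_i = 0 with rivals' quantities fixed: 110 - 3q_i - (3/2)·Σ_{j≠i} q_j = 0.
By symmetry each firm produces the same amount; substituting Σ_{j≠i} q_j = 3q_i yields q_i = 110/(15/2) = 44/3.
Total output Q = 44/3 + 44/3 + 44/3 + 44/3 = 176/3.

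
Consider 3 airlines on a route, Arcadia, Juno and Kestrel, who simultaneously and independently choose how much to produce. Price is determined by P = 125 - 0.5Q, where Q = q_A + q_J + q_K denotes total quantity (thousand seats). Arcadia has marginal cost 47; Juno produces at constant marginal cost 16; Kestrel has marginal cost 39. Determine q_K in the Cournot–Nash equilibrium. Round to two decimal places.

Arcadia's profit: π_A = (125 - 0.5Q)q_A - (47q_A). Setting ∂π_A/∂q_A = 0: 78 - q_A - (1/2)(q_J + q_K) = 0.
Juno's profit: π_J = (125 - 0.5Q)q_J - (16q_J). Setting ∂π_J/∂q_J = 0: 109 - q_J - (1/2)(q_A + q_K) = 0.
Kestrel's profit: π_K = (125 - 0.5Q)q_K - (39q_K). Setting ∂π_K/∂q_K = 0: 86 - q_K - (1/2)(q_A + q_J) = 0.
Adding the 3 conditions: 273 − Q − Q = 0, i.e. Q = 273/2.
Back-substituting: q_A = (78 − 273/4)/(1/2) = 39/2, q_J = (109 − 273/4)/(1/2) = 163/2, q_K = (86 − 273/4)/(1/2) = 71/2.

35.50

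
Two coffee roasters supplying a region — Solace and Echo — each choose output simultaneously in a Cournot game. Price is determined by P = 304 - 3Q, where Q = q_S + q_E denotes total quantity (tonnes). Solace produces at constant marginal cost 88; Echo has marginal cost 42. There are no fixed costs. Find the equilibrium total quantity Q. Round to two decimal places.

53.11

Solace's profit: π_S = (304 - 3Q)q_S - (88q_S). Setting ∂π_S/∂q_S = 0: 216 - 6q_S - 3(q_E) = 0.
Echo's first-order condition: 262 - 6q_E - 3(q_S) = 0.
So q_S = (216 - 3q_E)/6 and q_E = (262 - 3q_S)/6.
Substituting one into the other gives q_S = 170/9 and q_E = 308/9.
Total output Q = 170/9 + 308/9 = 478/9.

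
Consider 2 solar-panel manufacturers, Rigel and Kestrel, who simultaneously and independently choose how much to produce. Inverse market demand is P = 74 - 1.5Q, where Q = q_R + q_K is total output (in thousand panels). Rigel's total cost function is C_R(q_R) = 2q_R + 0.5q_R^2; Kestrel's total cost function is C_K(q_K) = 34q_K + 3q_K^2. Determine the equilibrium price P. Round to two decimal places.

45.56

Rigel's profit: π_R = (74 - 1.5Q)q_R - (2q_R + (1/2)q_R²). Setting ∂π_R/∂q_R = 0: 72 - 4q_R - (3/2)(q_K) = 0.
Kestrel's first-order condition: 40 - 9q_K - (3/2)(q_R) = 0.
Rearranging gives the reaction functions q_R = (72 - (3/2)q_K)/4 and q_K = (40 - (3/2)q_R)/9.
Substituting one into the other gives q_R = 784/45 and q_K = 208/135.
Total output Q = 512/27, so price P = 74 - (3/2)·(512/27) = 410/9.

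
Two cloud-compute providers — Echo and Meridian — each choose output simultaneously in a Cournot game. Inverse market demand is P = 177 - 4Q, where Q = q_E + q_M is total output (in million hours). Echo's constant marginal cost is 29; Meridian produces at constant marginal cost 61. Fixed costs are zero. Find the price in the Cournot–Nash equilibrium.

Echo's profit: π_E = (177 - 4Q)q_E - (29q_E). Setting ∂π_E/∂q_E = 0: 148 - 8q_E - 4(q_M) = 0.
Meridian's first-order condition: 116 - 8q_M - 4(q_E) = 0.
Rearranging gives the reaction functions q_E = (148 - 4q_M)/8 and q_M = (116 - 4q_E)/8.
Solving the pair: q_E = 15, q_M = 7.
Total output Q = 22, so price P = 177 - 4·22 = 89.

89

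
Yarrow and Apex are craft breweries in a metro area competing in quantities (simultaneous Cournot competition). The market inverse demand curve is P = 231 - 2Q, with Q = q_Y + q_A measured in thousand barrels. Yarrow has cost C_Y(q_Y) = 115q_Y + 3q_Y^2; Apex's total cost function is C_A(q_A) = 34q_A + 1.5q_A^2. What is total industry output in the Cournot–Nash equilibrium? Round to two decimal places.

Yarrow's profit: π_Y = (231 - 2Q)q_Y - (115q_Y + 3q_Y²). Setting ∂π_Y/∂q_Y = 0: 116 - 10q_Y - 2(q_A) = 0.
Apex's profit: π_A = (231 - 2Q)q_A - (34q_A + (3/2)q_A²). Setting ∂π_A/∂q_A = 0: 197 - 7q_A - 2(q_Y) = 0.
Rearranging gives the reaction functions q_Y = (116 - 2q_A)/10 and q_A = (197 - 2q_Y)/7.
Substituting one into the other gives q_Y = 19/3 and q_A = 79/3.
Total output Q = 19/3 + 79/3 = 98/3.

32.67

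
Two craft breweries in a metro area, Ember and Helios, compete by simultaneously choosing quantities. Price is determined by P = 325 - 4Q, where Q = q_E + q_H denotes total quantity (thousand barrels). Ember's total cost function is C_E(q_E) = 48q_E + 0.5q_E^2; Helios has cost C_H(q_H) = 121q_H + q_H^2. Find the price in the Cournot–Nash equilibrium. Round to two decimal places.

Ember's profit: π_E = (325 - 4Q)q_E - (48q_E + (1/2)q_E²). Setting ∂π_E/∂q_E = 0: 277 - 9q_E - 4(q_H) = 0.
Helios's first-order condition: 204 - 10q_H - 4(q_E) = 0.
Rearranging gives the reaction functions q_E = (277 - 4q_H)/9 and q_H = (204 - 4q_E)/10.
Substituting one into the other gives q_E = 977/37 and q_H = 364/37.
Total output Q = 1341/37, so price P = 325 - 4·(1341/37) = 180.0270.

180.03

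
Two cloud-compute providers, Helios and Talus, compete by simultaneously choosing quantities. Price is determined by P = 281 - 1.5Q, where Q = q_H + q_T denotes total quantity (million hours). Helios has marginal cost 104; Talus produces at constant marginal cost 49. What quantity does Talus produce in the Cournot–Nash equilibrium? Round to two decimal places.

63.78

Helios's profit: π_H = (281 - 1.5Q)q_H - (104q_H). Setting ∂π_H/∂q_H = 0: 177 - 3q_H - (3/2)(q_T) = 0.
Talus's profit: π_T = (281 - 1.5Q)q_T - (49q_T). Setting ∂π_T/∂q_T = 0: 232 - 3q_T - (3/2)(q_H) = 0.
Best responses: q_H = (177 - (3/2)q_T)/3, q_T = (232 - (3/2)q_H)/3.
Solving the pair: q_H = 244/9, q_T = 574/9.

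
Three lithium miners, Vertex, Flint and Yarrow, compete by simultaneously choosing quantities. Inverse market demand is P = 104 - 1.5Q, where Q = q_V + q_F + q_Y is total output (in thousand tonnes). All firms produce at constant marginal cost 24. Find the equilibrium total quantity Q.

Each firm earns π_i = (104 - 1.5Q)q_i - 24q_i.
First-order condition (treating rivals' output as given): 80 - 3q_i - (3/2)·Σ_{j≠i} q_j = 0.
With identical firms every q_j equals q_i, so Σ_{j≠i} q_j = 2q_i and 80 = 6q_i, giving q_i = 40/3.
Total output Q = 40/3 + 40/3 + 40/3 = 40.

40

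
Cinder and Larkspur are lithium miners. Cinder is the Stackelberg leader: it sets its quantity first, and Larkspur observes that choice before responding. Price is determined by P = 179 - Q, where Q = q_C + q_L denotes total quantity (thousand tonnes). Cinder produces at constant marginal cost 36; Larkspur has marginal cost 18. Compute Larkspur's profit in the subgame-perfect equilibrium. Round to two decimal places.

The follower Larkspur best-responds to any q_C: π_L = (179 - Q)q_L - 18q_L.
∂π_L/∂q_L = 161 - q_C - 2q_L = 0 gives the reaction function q_L = (161 - q_C)/2.
Cinder substitutes q_L(q_C) into its own profit: π_C = q_C(179 - q_C - (161 - q_C)/2) - 36q_C = (197/2 - (1/2)q_C)q_C - 36q_C.
Leader FOC: 125/2 - q_C = 0, so q_C = 125/2.
Then q_L = (161 - 125/2)/2 = 197/4.
Price P = 179 - 447/4 = 269/4.
Larkspur's profit: (269/4 - 18)·(197/4) = 2425.5625.

2425.56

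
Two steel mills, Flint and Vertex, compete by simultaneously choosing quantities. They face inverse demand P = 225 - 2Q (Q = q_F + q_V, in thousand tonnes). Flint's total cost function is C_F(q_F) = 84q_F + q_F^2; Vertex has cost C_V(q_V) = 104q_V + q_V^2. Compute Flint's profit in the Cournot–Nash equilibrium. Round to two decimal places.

Flint's profit: π_F = (225 - 2Q)q_F - (84q_F + q_F²). Setting ∂π_F/∂q_F = 0: 141 - 6q_F - 2(q_V) = 0.
Vertex's first-order condition: 121 - 6q_V - 2(q_F) = 0.
So q_F = (141 - 2q_V)/6 and q_V = (121 - 2q_F)/6.
Substituting one into the other gives q_F = 151/8 and q_V = 111/8.
Price P = 225 - 2·(131/4) = 319/2.
Flint's profit: (319/2)·(151/8) - 84·(151/8) - (151/8)² = 1068.7969.

1068.80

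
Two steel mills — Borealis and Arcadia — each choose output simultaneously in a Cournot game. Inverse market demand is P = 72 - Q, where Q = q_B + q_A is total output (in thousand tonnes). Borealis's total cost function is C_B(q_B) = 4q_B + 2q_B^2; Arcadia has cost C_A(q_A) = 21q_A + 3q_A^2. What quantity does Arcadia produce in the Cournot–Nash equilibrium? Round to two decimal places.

5.06

Borealis's profit: π_B = (72 - Q)q_B - (4q_B + 2q_B²). Setting ∂π_B/∂q_B = 0: 68 - 6q_B - (q_A) = 0.
Arcadia's profit: π_A = (72 - Q)q_A - (21q_A + 3q_A²). Setting ∂π_A/∂q_A = 0: 51 - 8q_A - (q_B) = 0.
Rearranging gives the reaction functions q_B = (68 - q_A)/6 and q_A = (51 - q_B)/8.
Substituting one into the other gives q_B = 493/47 and q_A = 238/47.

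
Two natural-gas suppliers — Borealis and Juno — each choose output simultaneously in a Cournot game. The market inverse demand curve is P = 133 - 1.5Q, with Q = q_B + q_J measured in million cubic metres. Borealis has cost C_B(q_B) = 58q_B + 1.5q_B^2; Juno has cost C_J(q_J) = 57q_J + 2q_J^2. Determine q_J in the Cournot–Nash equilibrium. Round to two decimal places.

8.64

Borealis's profit: π_B = (133 - 1.5Q)q_B - (58q_B + (3/2)q_B²). Setting ∂π_B/∂q_B = 0: 75 - 6q_B - (3/2)(q_J) = 0.
Juno's profit: π_J = (133 - 1.5Q)q_J - (57q_J + 2q_J²). Setting ∂π_J/∂q_J = 0: 76 - 7q_J - (3/2)(q_B) = 0.
Best responses: q_B = (75 - (3/2)q_J)/6, q_J = (76 - (3/2)q_B)/7.
Solving the pair: q_B = 548/53, q_J = 458/53.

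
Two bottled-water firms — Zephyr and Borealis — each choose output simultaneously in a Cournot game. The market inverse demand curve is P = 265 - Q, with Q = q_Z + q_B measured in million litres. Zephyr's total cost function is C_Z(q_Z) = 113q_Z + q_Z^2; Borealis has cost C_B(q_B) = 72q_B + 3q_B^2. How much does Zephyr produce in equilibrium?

33

Zephyr's profit: π_Z = (265 - Q)q_Z - (113q_Z + q_Z²). Setting ∂π_Z/∂q_Z = 0: 152 - 4q_Z - (q_B) = 0.
Borealis's profit: π_B = (265 - Q)q_B - (72q_B + 3q_B²). Setting ∂π_B/∂q_B = 0: 193 - 8q_B - (q_Z) = 0.
Rearranging gives the reaction functions q_Z = (152 - q_B)/4 and q_B = (193 - q_Z)/8.
Solving the pair: q_Z = 33, q_B = 20.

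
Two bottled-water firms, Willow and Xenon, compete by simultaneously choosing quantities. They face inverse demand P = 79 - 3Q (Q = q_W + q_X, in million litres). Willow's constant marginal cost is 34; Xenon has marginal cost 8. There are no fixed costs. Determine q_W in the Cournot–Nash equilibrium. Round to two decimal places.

2.11

Willow's profit: π_W = (79 - 3Q)q_W - (34q_W). Setting ∂π_W/∂q_W = 0: 45 - 6q_W - 3(q_X) = 0.
Xenon's profit: π_X = (79 - 3Q)q_X - (8q_X). Setting ∂π_X/∂q_X = 0: 71 - 6q_X - 3(q_W) = 0.
Rearranging gives the reaction functions q_W = (45 - 3q_X)/6 and q_X = (71 - 3q_W)/6.
Solving the pair: q_W = 19/9, q_X = 97/9.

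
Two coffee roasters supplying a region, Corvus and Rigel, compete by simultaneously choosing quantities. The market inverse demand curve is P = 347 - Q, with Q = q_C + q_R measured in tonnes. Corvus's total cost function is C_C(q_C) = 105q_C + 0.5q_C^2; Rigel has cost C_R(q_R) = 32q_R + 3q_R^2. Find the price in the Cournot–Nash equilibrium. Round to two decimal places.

245.96

Corvus's profit: π_C = (347 - Q)q_C - (105q_C + (1/2)q_C²). Setting ∂π_C/∂q_C = 0: 242 - 3q_C - (q_R) = 0.
Rigel's first-order condition: 315 - 8q_R - (q_C) = 0.
Best responses: q_C = (242 - q_R)/3, q_R = (315 - q_C)/8.
Substituting one into the other gives q_C = 1621/23 and q_R = 703/23.
Total output Q = 101.0435, so price P = 347 - 101.0435 = 245.9565.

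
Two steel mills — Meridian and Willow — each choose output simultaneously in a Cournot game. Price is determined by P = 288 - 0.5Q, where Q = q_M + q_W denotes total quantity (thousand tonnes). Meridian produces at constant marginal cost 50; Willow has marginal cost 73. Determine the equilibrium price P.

137

Meridian's profit: π_M = (288 - 0.5Q)q_M - (50q_M). Setting ∂π_M/∂q_M = 0: 238 - q_M - (1/2)(q_W) = 0.
Willow's first-order condition: 215 - q_W - (1/2)(q_M) = 0.
Rearranging gives the reaction functions q_M = (238 - (1/2)q_W) and q_W = (215 - (1/2)q_M).
Solving the pair: q_M = 174, q_W = 128.
Total output Q = 302, so price P = 288 - (1/2)·302 = 137.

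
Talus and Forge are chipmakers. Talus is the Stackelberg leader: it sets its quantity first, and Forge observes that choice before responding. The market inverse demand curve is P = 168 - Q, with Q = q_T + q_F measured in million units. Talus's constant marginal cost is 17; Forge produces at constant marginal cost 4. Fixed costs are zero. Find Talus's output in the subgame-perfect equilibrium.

69

The follower Forge best-responds to any q_T: π_F = (168 - Q)q_F - 4q_F.
Setting the follower's marginal profit to zero, 164 - q_T - 2q_F = 0, i.e. q_F = (164 - q_T)/2.
Talus substitutes q_F(q_T) into its own profit: π_T = q_T(168 - q_T - (164 - q_T)/2) - 17q_T = (86 - (1/2)q_T)q_T - 17q_T.
Leader FOC: 69 - q_T = 0, so q_T = 69.
Then q_F = (164 - 69)/2 = 95/2.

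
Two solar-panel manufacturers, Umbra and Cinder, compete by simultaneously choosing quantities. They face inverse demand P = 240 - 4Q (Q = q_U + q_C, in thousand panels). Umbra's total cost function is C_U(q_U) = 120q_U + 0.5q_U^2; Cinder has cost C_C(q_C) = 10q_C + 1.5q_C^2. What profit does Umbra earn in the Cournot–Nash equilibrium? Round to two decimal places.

104.51

Umbra's profit: π_U = (240 - 4Q)q_U - (120q_U + (1/2)q_U²). Setting ∂π_U/∂q_U = 0: 120 - 9q_U - 4(q_C) = 0.
Cinder's first-order condition: 230 - 11q_C - 4(q_U) = 0.
Best responses: q_U = (120 - 4q_C)/9, q_C = (230 - 4q_U)/11.
Solving the pair: q_U = 400/83, q_C = 1590/83.
Price P = 240 - 4·(1990/83) = 144.0964.
Umbra's profit: 144.0964·(400/83) - 120·(400/83) - (1/2)(400/83)² = 104.5144.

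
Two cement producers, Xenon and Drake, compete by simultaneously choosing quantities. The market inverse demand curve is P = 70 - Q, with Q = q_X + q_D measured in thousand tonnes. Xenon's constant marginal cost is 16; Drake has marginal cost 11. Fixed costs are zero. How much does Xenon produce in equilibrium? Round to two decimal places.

16.33

Xenon's profit: π_X = (70 - Q)q_X - (16q_X). Setting ∂π_X/∂q_X = 0: 54 - 2q_X - (q_D) = 0.
Drake's first-order condition: 59 - 2q_D - (q_X) = 0.
Best responses: q_X = (54 - q_D)/2, q_D = (59 - q_X)/2.
Solving the pair: q_X = 49/3, q_D = 64/3.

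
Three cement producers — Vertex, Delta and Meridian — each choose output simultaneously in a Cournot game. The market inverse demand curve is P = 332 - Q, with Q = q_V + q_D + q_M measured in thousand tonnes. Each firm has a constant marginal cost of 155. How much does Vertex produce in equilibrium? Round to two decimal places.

Each firm earns π_i = (332 - Q)q_i - 155q_i.
First-order condition (treating rivals' output as given): 177 - 2q_i - Σ_{j≠i} q_j = 0.
By symmetry each firm produces the same amount; substituting Σ_{j≠i} q_j = 2q_i yields q_i = 177/4.

44.25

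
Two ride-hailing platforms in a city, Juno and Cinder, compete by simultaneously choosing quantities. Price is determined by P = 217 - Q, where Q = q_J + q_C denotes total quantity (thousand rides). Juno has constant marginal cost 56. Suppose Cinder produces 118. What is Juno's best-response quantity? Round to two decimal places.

With the rival's output fixed at 118, Juno's profit is π_J = (217 - 118 - q_J)q_J - (56q_J) = (99 - q_J)q_J - (56q_J).
∂π_J/∂q_J = 43 - 2q_J = 0, so q_J = 43/2.

21.50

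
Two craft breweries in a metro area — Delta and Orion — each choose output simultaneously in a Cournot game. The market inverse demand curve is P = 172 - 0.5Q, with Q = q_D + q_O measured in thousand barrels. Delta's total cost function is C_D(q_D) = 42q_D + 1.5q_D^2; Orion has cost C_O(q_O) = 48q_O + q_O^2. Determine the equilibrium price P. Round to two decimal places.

Delta's profit: π_D = (172 - 0.5Q)q_D - (42q_D + (3/2)q_D²). Setting ∂π_D/∂q_D = 0: 130 - 4q_D - (1/2)(q_O) = 0.
Orion's profit: π_O = (172 - 0.5Q)q_O - (48q_O + q_O²). Setting ∂π_O/∂q_O = 0: 124 - 3q_O - (1/2)(q_D) = 0.
Rearranging gives the reaction functions q_D = (130 - (1/2)q_O)/4 and q_O = (124 - (1/2)q_D)/3.
Solving the pair: q_D = 1312/47, q_O = 1724/47.
Total output Q = 64.5957, so price P = 172 - (1/2)·64.5957 = 139.7021.

139.70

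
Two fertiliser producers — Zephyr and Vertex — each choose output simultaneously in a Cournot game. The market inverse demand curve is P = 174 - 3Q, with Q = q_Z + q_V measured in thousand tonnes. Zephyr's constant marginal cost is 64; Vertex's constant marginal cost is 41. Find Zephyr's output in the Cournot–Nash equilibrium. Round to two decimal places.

9.67

Zephyr's profit: π_Z = (174 - 3Q)q_Z - (64q_Z). Setting ∂π_Z/∂q_Z = 0: 110 - 6q_Z - 3(q_V) = 0.
Vertex's first-order condition: 133 - 6q_V - 3(q_Z) = 0.
Best responses: q_Z = (110 - 3q_V)/6, q_V = (133 - 3q_Z)/6.
Substituting one into the other gives q_Z = 29/3 and q_V = 52/3.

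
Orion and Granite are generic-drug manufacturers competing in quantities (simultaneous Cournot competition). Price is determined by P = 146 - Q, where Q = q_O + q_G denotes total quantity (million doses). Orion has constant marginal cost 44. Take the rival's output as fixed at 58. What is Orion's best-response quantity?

With the rival's output fixed at 58, Orion's profit is π_O = (146 - 58 - q_O)q_O - (44q_O) = (88 - q_O)q_O - (44q_O).
∂π_O/∂q_O = 44 - 2q_O = 0, so q_O = 22.

22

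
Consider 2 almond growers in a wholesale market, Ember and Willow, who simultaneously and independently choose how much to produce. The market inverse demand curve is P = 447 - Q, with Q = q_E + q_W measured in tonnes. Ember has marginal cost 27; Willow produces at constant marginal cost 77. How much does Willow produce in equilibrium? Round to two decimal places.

106.67

Ember's profit: π_E = (447 - Q)q_E - (27q_E). Setting ∂π_E/∂q_E = 0: 420 - 2q_E - (q_W) = 0.
Willow's profit: π_W = (447 - Q)q_W - (77q_W). Setting ∂π_W/∂q_W = 0: 370 - 2q_W - (q_E) = 0.
Rearranging gives the reaction functions q_E = (420 - q_W)/2 and q_W = (370 - q_E)/2.
Substituting one into the other gives q_E = 470/3 and q_W = 320/3.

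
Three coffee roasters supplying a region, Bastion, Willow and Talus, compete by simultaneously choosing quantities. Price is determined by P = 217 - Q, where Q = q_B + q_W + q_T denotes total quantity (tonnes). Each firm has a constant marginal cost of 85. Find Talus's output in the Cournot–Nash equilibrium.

33

Each firm earns π_i = (217 - Q)q_i - 85q_i.
First-order condition (treating rivals' output as given): 132 - 2q_i - Σ_{j≠i} q_j = 0.
By symmetry each firm produces the same amount; substituting Σ_{j≠i} q_j = 2q_i yields q_i = 132/4 = 33.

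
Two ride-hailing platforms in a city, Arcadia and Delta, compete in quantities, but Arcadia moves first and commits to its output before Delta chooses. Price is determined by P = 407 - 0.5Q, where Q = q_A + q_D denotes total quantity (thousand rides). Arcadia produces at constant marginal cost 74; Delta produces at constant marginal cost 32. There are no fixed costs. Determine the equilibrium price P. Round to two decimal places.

146.75

Solve by backward induction. Given q_A, the follower Delta maximises π_D = (407 - (1/2)q_A - (1/2)q_D)q_D - 32q_D.
∂π_D/∂q_D = 375 - (1/2)q_A - q_D = 0 gives the reaction function q_D = (375 - (1/2)q_A).
The leader anticipates this reaction. Substituting into P = 407 - 0.5Q gives P = 439/2 - (1/4)q_A, so π_A = (439/2 - (1/4)q_A)q_A - 74q_A.
The leader's first-order condition 291/2 - (1/2)q_A = 0 yields q_A = 291.
Then q_D = (375 - (1/2)·291) = 459/2.
Total output Q = 1041/2, so price P = 407 - (1/2)·(1041/2) = 587/4.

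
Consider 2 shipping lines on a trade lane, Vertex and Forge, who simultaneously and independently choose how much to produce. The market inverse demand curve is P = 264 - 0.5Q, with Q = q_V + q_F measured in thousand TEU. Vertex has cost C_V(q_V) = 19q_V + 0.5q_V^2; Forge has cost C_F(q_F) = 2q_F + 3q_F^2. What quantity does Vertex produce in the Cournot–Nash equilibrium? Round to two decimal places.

Vertex's profit: π_V = (264 - 0.5Q)q_V - (19q_V + (1/2)q_V²). Setting ∂π_V/∂q_V = 0: 245 - 2q_V - (1/2)(q_F) = 0.
Forge's first-order condition: 262 - 7q_F - (1/2)(q_V) = 0.
Best responses: q_V = (245 - (1/2)q_F)/2, q_F = (262 - (1/2)q_V)/7.
Substituting one into the other gives q_V = 576/5 and q_F = 146/5.

115.20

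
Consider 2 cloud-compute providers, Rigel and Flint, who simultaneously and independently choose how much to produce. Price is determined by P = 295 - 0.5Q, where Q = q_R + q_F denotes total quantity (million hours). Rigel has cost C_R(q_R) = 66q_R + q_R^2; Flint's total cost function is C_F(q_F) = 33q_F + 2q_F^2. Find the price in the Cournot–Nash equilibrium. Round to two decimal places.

237.86

Rigel's profit: π_R = (295 - 0.5Q)q_R - (66q_R + q_R²). Setting ∂π_R/∂q_R = 0: 229 - 3q_R - (1/2)(q_F) = 0.
Flint's profit: π_F = (295 - 0.5Q)q_F - (33q_F + 2q_F²). Setting ∂π_F/∂q_F = 0: 262 - 5q_F - (1/2)(q_R) = 0.
Best responses: q_R = (229 - (1/2)q_F)/3, q_F = (262 - (1/2)q_R)/5.
Substituting one into the other gives q_R = 68.7458 and q_F = 45.5254.
Total output Q = 114.2712, so price P = 295 - (1/2)·114.2712 = 237.8644.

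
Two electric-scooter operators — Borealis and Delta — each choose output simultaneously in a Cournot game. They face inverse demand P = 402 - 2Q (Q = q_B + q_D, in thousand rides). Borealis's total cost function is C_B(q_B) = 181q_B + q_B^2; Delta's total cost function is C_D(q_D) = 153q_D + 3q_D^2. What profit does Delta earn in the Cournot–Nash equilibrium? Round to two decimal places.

1764.52

Borealis's profit: π_B = (402 - 2Q)q_B - (181q_B + q_B²). Setting ∂π_B/∂q_B = 0: 221 - 6q_B - 2(q_D) = 0.
Delta's first-order condition: 249 - 10q_D - 2(q_B) = 0.
Rearranging gives the reaction functions q_B = (221 - 2q_D)/6 and q_D = (249 - 2q_B)/10.
Substituting one into the other gives q_B = 214/7 and q_D = 263/14.
Price P = 402 - 2·(691/14) = 303.2857.
Delta's profit: 303.2857·(263/14) - 153·(263/14) - 3(263/14)² = 1764.5153.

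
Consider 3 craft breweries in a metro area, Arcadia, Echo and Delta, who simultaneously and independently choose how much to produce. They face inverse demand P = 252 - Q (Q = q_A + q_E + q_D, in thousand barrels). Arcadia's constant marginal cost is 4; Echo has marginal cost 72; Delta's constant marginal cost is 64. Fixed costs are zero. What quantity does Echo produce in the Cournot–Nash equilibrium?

26

Arcadia's profit: π_A = (252 - Q)q_A - (4q_A). Setting ∂π_A/∂q_A = 0: 248 - 2q_A - (q_E + q_D) = 0.
Echo's profit: π_E = (252 - Q)q_E - (72q_E). Setting ∂π_E/∂q_E = 0: 180 - 2q_E - (q_A + q_D) = 0.
Delta's first-order condition: 188 - 2q_D - (q_A + q_E) = 0.
Adding the 3 first-order conditions: 616 − 4Q = 0, so Q = 154.
Back-substituting: q_A = (248 − 154) = 94, q_E = (180 − 154) = 26, q_D = (188 − 154) = 34.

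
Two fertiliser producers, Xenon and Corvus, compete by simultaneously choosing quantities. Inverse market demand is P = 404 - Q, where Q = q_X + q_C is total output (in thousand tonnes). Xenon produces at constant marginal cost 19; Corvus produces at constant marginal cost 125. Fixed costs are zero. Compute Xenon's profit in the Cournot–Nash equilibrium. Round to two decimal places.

Xenon's profit: π_X = (404 - Q)q_X - (19q_X). Setting ∂π_X/∂q_X = 0: 385 - 2q_X - (q_C) = 0.
Corvus's profit: π_C = (404 - Q)q_C - (125q_C). Setting ∂π_C/∂q_C = 0: 279 - 2q_C - (q_X) = 0.
Rearranging gives the reaction functions q_X = (385 - q_C)/2 and q_C = (279 - q_X)/2.
Solving the pair: q_X = 491/3, q_C = 173/3.
Price P = 404 - 664/3 = 548/3.
Xenon's profit: (548/3 - 19)·(491/3) = 26786.7778.

26786.78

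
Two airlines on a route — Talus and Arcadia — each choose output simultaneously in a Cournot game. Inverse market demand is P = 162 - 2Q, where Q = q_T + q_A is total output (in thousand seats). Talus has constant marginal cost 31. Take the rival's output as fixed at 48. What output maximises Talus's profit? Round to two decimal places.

8.75

With the rival's output fixed at 48, Talus's profit is π_T = (162 - 2·48 - 2q_T)q_T - (31q_T) = (66 - 2q_T)q_T - (31q_T).
∂π_T/∂q_T = 35 - 4q_T = 0, so q_T = 35/4.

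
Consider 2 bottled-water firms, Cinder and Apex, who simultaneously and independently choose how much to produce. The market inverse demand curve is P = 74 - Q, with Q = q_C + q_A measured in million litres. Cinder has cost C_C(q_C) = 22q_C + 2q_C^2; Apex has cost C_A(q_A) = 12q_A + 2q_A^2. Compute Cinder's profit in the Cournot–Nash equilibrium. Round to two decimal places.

153.06

Cinder's profit: π_C = (74 - Q)q_C - (22q_C + 2q_C²). Setting ∂π_C/∂q_C = 0: 52 - 6q_C - (q_A) = 0.
Apex's profit: π_A = (74 - Q)q_A - (12q_A + 2q_A²). Setting ∂π_A/∂q_A = 0: 62 - 6q_A - (q_C) = 0.
Rearranging gives the reaction functions q_C = (52 - q_A)/6 and q_A = (62 - q_C)/6.
Substituting one into the other gives q_C = 50/7 and q_A = 64/7.
Price P = 74 - 114/7 = 404/7.
Cinder's profit: (404/7)·(50/7) - 22·(50/7) - 2(50/7)² = 153.0612.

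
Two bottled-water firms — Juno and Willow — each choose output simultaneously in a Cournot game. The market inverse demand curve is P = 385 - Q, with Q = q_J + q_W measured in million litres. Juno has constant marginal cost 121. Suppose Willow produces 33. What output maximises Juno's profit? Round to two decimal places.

With the rival's output fixed at 33, Juno's profit is π_J = (385 - 33 - q_J)q_J - (121q_J) = (352 - q_J)q_J - (121q_J).
∂π_J/∂q_J = 231 - 2q_J = 0, so q_J = 231/2.

115.50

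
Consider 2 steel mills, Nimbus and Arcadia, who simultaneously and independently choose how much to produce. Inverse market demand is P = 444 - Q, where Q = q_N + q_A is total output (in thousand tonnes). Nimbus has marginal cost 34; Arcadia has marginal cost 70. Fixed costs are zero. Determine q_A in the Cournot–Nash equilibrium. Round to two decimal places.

112.67

Nimbus's profit: π_N = (444 - Q)q_N - (34q_N). Setting ∂π_N/∂q_N = 0: 410 - 2q_N - (q_A) = 0.
Arcadia's profit: π_A = (444 - Q)q_A - (70q_A). Setting ∂π_A/∂q_A = 0: 374 - 2q_A - (q_N) = 0.
So q_N = (410 - q_A)/2 and q_A = (374 - q_N)/2.
Solving the pair: q_N = 446/3, q_A = 338/3.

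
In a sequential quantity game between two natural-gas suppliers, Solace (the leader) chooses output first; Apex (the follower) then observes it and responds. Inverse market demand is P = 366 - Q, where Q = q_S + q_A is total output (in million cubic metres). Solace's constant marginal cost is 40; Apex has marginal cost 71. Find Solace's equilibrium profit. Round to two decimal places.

Solve by backward induction. Given q_S, the follower Apex maximises π_A = (366 - q_S - q_A)q_A - 71q_A.
Setting the follower's marginal profit to zero, 295 - q_S - 2q_A = 0, i.e. q_A = (295 - q_S)/2.
The leader anticipates this reaction. Substituting into P = 366 - Q gives P = 437/2 - (1/2)q_S, so π_S = (437/2 - (1/2)q_S)q_S - 40q_S.
Leader FOC: 357/2 - q_S = 0, so q_S = 357/2.
Then q_A = (295 - 357/2)/2 = 233/4.
Price P = 366 - 947/4 = 517/4.
Solace's profit: (517/4 - 40)·(357/2) = 15931.1250.

15931.13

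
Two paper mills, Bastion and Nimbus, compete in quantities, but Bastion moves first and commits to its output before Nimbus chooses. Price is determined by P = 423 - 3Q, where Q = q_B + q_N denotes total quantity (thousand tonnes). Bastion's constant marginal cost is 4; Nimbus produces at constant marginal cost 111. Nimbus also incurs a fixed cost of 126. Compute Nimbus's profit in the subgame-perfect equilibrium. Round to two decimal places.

The follower Nimbus best-responds to any q_B: π_N = (423 - 3Q)q_N - 111q_N.
Follower FOC: 312 - 3q_B - 6q_N = 0, so q_N(q_B) = (312 - 3q_B)/6.
Bastion substitutes q_N(q_B) into its own profit: π_B = q_B(423 - 3q_B - (312 - 3q_B)/2) - 4q_B = (267 - (3/2)q_B)q_B - 4q_B.
Maximising: ∂π_B/∂q_B = 263 - 3q_B = 0, giving q_B = 263/3.
Then q_N = (312 - 3·(263/3))/6 = 49/6.
Price P = 423 - 3·(575/6) = 271/2.
Nimbus's profit: (271/2 - 111)·(49/6) - 126 = 889/12.

74.08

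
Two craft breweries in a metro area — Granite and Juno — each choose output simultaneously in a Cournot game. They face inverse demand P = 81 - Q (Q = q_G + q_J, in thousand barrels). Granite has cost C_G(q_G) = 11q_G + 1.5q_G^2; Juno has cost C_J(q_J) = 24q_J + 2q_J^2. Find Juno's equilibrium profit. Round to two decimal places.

Granite's profit: π_G = (81 - Q)q_G - (11q_G + (3/2)q_G²). Setting ∂π_G/∂q_G = 0: 70 - 5q_G - (q_J) = 0.
Juno's first-order condition: 57 - 6q_J - (q_G) = 0.
Rearranging gives the reaction functions q_G = (70 - q_J)/5 and q_J = (57 - q_G)/6.
Substituting one into the other gives q_G = 363/29 and q_J = 215/29.
Price P = 81 - 578/29 = 1771/29.
Juno's profit: (1771/29)·(215/29) - 24·(215/29) - 2(215/29)² = 164.8930.

164.89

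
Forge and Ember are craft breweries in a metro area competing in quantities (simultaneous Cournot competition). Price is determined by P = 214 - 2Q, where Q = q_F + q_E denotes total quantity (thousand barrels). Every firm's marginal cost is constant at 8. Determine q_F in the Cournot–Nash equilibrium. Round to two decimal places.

34.33

Each firm earns π_i = (214 - 2Q)q_i - 8q_i.
Setting ∂π_i/∂q_i = 0 with rivals' quantities fixed: 206 - 4q_i - 2q_j = 0.
By symmetry each firm produces the same amount; substituting q_j = q_i yields q_i = 206/6 = 103/3.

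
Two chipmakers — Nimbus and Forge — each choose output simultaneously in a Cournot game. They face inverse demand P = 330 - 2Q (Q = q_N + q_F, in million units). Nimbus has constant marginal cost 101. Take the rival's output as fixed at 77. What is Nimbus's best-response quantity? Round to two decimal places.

18.75

With the rival's output fixed at 77, Nimbus's profit is π_N = (330 - 2·77 - 2q_N)q_N - (101q_N) = (176 - 2q_N)q_N - (101q_N).
∂π_N/∂q_N = 75 - 4q_N = 0, so q_N = 75/4.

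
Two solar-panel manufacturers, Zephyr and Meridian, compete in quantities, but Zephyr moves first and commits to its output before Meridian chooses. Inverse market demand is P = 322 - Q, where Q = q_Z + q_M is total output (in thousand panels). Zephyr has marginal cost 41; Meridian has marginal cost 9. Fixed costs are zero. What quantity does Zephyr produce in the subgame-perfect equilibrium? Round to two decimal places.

124.50

Solve by backward induction. Given q_Z, the follower Meridian maximises π_M = (322 - q_Z - q_M)q_M - 9q_M.
∂π_M/∂q_M = 313 - q_Z - 2q_M = 0 gives the reaction function q_M = (313 - q_Z)/2.
The leader anticipates this reaction. Substituting into P = 322 - Q gives P = 331/2 - (1/2)q_Z, so π_Z = (331/2 - (1/2)q_Z)q_Z - 41q_Z.
Maximising: ∂π_Z/∂q_Z = 249/2 - q_Z = 0, giving q_Z = 249/2.
Then q_M = (313 - 249/2)/2 = 377/4.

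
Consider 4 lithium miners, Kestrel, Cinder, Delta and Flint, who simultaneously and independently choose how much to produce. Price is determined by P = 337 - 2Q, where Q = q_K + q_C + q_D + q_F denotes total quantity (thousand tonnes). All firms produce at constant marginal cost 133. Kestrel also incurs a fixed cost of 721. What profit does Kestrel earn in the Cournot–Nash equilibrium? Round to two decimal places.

A representative firm's profit is π_i = q_i(337 - 2Q) - 133q_i.
First-order condition (treating rivals' output as given): 204 - 4q_i - 2·Σ_{j≠i} q_j = 0.
By symmetry each firm produces the same amount; substituting Σ_{j≠i} q_j = 3q_i yields q_i = 204/10 = 102/5.
Price P = 337 - 2·(408/5) = 869/5.
Kestrel's profit: (869/5 - 133)·(102/5) - 721 = 111.3200.

111.32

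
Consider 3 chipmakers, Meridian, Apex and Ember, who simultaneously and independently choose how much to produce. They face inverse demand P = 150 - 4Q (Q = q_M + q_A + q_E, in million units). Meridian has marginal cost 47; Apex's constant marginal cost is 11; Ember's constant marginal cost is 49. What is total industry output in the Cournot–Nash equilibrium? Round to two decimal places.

21.44

Meridian's profit: π_M = (150 - 4Q)q_M - (47q_M). Setting ∂π_M/∂q_M = 0: 103 - 8q_M - 4(q_A + q_E) = 0.
Apex's first-order condition: 139 - 8q_A - 4(q_M + q_E) = 0.
Ember's first-order condition: 101 - 8q_E - 4(q_M + q_A) = 0.
Adding the 3 first-order conditions: 343 − 16Q = 0, so Q = 343/16.
Back-substituting: q_M = (103 − 343/4)/4 = 69/16, q_A = (139 − 343/4)/4 = 213/16, q_E = (101 − 343/4)/4 = 61/16.
Total output Q = 69/16 + 213/16 + 61/16 = 343/16.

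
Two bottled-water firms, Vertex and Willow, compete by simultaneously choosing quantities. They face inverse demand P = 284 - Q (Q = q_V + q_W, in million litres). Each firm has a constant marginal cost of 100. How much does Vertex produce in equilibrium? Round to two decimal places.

61.33

Each firm earns π_i = (284 - Q)q_i - 100q_i.
First-order condition (treating rivals' output as given): 184 - 2q_i - q_j = 0.
With identical firms every q_j equals q_i, so q_j = q_i and 184 = 3q_i, giving q_i = 184/3.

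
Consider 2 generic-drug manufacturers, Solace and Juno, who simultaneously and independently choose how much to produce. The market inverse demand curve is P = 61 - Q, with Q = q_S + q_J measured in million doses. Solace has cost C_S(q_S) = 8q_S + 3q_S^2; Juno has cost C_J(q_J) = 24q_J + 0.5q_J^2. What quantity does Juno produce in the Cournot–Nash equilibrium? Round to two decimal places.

10.57

Solace's profit: π_S = (61 - Q)q_S - (8q_S + 3q_S²). Setting ∂π_S/∂q_S = 0: 53 - 8q_S - (q_J) = 0.
Juno's profit: π_J = (61 - Q)q_J - (24q_J + (1/2)q_J²). Setting ∂π_J/∂q_J = 0: 37 - 3q_J - (q_S) = 0.
Best responses: q_S = (53 - q_J)/8, q_J = (37 - q_S)/3.
Solving the pair: q_S = 122/23, q_J = 243/23.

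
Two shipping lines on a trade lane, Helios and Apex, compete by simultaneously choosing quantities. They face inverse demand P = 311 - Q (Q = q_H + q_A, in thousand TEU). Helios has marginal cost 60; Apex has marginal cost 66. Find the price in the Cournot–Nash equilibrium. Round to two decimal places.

145.67

Helios's profit: π_H = (311 - Q)q_H - (60q_H). Setting ∂π_H/∂q_H = 0: 251 - 2q_H - (q_A) = 0.
Apex's first-order condition: 245 - 2q_A - (q_H) = 0.
Best responses: q_H = (251 - q_A)/2, q_A = (245 - q_H)/2.
Solving the pair: q_H = 257/3, q_A = 239/3.
Total output Q = 496/3, so price P = 311 - 496/3 = 437/3.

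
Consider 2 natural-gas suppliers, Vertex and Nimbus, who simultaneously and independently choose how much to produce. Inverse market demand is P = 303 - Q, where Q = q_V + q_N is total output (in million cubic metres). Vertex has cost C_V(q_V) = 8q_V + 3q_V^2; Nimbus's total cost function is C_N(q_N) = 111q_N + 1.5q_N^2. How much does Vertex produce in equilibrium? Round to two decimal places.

32.90

Vertex's profit: π_V = (303 - Q)q_V - (8q_V + 3q_V²). Setting ∂π_V/∂q_V = 0: 295 - 8q_V - (q_N) = 0.
Nimbus's first-order condition: 192 - 5q_N - (q_V) = 0.
Best responses: q_V = (295 - q_N)/8, q_N = (192 - q_V)/5.
Substituting one into the other gives q_V = 1283/39 and q_N = 1241/39.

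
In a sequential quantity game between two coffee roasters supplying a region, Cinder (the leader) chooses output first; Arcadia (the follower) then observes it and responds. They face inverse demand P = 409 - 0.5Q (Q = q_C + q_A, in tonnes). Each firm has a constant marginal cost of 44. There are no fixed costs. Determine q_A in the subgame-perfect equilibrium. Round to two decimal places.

182.50

The follower Arcadia best-responds to any q_C: π_A = (409 - 0.5Q)q_A - 44q_A.
Follower FOC: 365 - (1/2)q_C - q_A = 0, so q_A(q_C) = (365 - (1/2)q_C).
Cinder substitutes q_A(q_C) into its own profit: π_C = q_C(409 - (1/2)q_C - (365 - (1/2)q_C)/2) - 44q_C = (453/2 - (1/4)q_C)q_C - 44q_C.
Leader FOC: 365/2 - (1/2)q_C = 0, so q_C = 365.
Then q_A = (365 - (1/2)·365) = 365/2.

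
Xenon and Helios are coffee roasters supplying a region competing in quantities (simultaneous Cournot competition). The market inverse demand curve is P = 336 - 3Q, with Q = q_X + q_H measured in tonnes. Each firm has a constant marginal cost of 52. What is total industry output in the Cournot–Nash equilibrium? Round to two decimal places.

63.11

Each firm earns π_i = (336 - 3Q)q_i - 52q_i.
Setting ∂π_i/∂q_i = 0 with rivals' quantities fixed: 284 - 6q_i - 3q_j = 0.
By symmetry each firm produces the same amount; substituting q_j = q_i yields q_i = 284/9.
Total output Q = 284/9 + 284/9 = 568/9.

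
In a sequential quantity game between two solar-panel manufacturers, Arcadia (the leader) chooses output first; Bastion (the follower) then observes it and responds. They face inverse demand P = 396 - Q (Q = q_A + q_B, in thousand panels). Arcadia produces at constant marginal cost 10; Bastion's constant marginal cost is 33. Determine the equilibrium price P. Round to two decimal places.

112.25

Solve by backward induction. Given q_A, the follower Bastion maximises π_B = (396 - q_A - q_B)q_B - 33q_B.
Setting the follower's marginal profit to zero, 363 - q_A - 2q_B = 0, i.e. q_B = (363 - q_A)/2.
Arcadia substitutes q_B(q_A) into its own profit: π_A = q_A(396 - q_A - (363 - q_A)/2) - 10q_A = (429/2 - (1/2)q_A)q_A - 10q_A.
Maximising: ∂π_A/∂q_A = 409/2 - q_A = 0, giving q_A = 409/2.
Then q_B = (363 - 409/2)/2 = 317/4.
Total output Q = 1135/4, so price P = 396 - 1135/4 = 449/4.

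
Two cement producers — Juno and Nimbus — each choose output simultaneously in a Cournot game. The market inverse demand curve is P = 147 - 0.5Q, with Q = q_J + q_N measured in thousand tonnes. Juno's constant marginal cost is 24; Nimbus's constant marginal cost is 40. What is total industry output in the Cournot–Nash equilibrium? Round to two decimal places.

153.33

Juno's profit: π_J = (147 - 0.5Q)q_J - (24q_J). Setting ∂π_J/∂q_J = 0: 123 - q_J - (1/2)(q_N) = 0.
Nimbus's profit: π_N = (147 - 0.5Q)q_N - (40q_N). Setting ∂π_N/∂q_N = 0: 107 - q_N - (1/2)(q_J) = 0.
Rearranging gives the reaction functions q_J = (123 - (1/2)q_N) and q_N = (107 - (1/2)q_J).
Substituting one into the other gives q_J = 278/3 and q_N = 182/3.
Total output Q = 278/3 + 182/3 = 460/3.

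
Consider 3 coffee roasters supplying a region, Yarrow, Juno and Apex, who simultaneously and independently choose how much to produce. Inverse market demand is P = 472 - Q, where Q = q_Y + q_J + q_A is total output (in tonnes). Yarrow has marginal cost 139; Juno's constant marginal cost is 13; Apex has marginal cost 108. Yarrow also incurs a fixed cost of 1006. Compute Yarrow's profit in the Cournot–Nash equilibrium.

Yarrow's profit: π_Y = (472 - Q)q_Y - (139q_Y). Setting ∂π_Y/∂q_Y = 0: 333 - 2q_Y - (q_J + q_A) = 0.
Juno's first-order condition: 459 - 2q_J - (q_Y + q_A) = 0.
Apex's first-order condition: 364 - 2q_A - (q_Y + q_J) = 0.
Adding the 3 conditions: 1156 − 2Q − 2Q = 0, i.e. Q = 289.
Back-substituting: q_Y = (333 − 289) = 44, q_J = (459 − 289) = 170, q_A = (364 − 289) = 75.
Price P = 472 - 289 = 183.
Yarrow's profit: (183 - 139)·44 - 1006 = 930.

930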